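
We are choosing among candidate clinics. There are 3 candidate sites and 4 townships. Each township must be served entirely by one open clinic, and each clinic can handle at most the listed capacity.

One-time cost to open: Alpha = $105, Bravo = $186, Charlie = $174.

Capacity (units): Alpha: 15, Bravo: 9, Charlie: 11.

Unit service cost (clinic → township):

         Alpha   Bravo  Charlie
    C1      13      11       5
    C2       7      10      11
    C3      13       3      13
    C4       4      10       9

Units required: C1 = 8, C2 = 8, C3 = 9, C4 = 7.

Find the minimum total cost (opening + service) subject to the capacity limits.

Open {Alpha, Bravo, Charlie}: C1→Charlie 5·8=40, C2→Alpha 7·8=56, C3→Bravo 3·9=27, C4→Alpha 4·7=28.
Loads: Alpha carries 15/15, Bravo carries 9/9, Charlie carries 8/11. Service 151; fixed 465; total 616.
Next best feasible plan costs 712.

Minimum total cost: 616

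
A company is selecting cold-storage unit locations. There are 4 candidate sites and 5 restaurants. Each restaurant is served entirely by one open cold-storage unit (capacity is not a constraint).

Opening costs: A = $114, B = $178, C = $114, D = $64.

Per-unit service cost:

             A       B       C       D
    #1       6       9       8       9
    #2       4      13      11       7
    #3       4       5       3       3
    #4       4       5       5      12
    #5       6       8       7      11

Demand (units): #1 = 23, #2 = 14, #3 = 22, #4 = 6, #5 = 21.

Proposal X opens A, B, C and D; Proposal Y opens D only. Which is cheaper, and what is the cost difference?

Proposal Y is cheaper by 142.

Proposal X: {A, B, C, D}: #1→A 6·23=138, #2→A 4·14=56, #3→C 3·22=66, #4→A 4·6=24, #5→A 6·21=126. Service 410; fixed 470; total 880.
Proposal Y: {D}: #1→D 9·23=207, #2→D 7·14=98, #3→D 3·22=66, #4→D 12·6=72, #5→D 11·21=231. Service 674; fixed 64; total 738.
Difference: |880 − 738| = 142.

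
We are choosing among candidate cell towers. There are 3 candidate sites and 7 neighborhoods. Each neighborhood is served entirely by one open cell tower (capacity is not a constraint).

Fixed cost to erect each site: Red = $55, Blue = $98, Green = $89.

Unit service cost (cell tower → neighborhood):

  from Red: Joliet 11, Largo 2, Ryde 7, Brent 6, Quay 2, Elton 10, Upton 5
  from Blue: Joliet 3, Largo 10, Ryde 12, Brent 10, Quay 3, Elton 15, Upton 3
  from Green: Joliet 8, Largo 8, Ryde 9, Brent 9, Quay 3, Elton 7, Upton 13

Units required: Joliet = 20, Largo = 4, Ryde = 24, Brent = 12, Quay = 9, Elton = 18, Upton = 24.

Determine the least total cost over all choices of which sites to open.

For any fixed open set, each neighborhood goes to its cheapest open site; total = fixed + service.
{Red, Blue}: Joliet→Blue 3·20=60, Largo→Red 2·4=8, Ryde→Red 7·24=168, Brent→Red 6·12=72, Quay→Red 2·9=18, Elton→Red 10·18=180, Upton→Blue 3·24=72. Service 578; fixed 153; total 731.
{Red, Blue, Green}: service 524 + fixed 242 = 766
{Red, Green}: Joliet→Green 8·20=160, Largo→Red 2·4=8, Ryde→Red 7·24=168, Brent→Red 6·12=72, Quay→Red 2·9=18, Elton→Green 7·18=126, Upton→Red 5·24=120. Service 672; fixed 144; total 816.
{Red}: service 786 + fixed 55 = 841
No other subset beats 731.

Minimum total cost: 731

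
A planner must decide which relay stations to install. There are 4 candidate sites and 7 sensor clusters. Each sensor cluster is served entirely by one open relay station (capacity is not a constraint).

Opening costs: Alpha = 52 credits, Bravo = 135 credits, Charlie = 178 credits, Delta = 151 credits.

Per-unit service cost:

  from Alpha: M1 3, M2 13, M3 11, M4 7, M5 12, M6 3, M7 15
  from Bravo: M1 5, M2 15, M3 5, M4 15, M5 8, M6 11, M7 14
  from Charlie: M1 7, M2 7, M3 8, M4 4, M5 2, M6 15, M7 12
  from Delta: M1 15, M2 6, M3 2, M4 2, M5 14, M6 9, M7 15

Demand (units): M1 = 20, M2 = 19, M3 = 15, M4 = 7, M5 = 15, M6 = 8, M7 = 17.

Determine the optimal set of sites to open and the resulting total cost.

Open Alpha and Charlie; minimum total cost 829.

For any fixed open set, each sensor cluster goes to its cheapest open site; total = fixed + service.
{Alpha, Charlie}: M1→Alpha 3·20=60, M2→Charlie 7·19=133, M3→Charlie 8·15=120, M4→Charlie 4·7=28, M5→Charlie 2·15=30, M6→Alpha 3·8=24, M7→Charlie 12·17=204. Service 599; fixed 230; total 829.
{Alpha, Charlie, Delta}: service 476 + fixed 381 = 857
{Alpha, Delta}: service 677 + fixed 203 = 880
{Alpha, Bravo, Charlie, Delta}: M1→Alpha 3·20=60, M2→Delta 6·19=114, M3→Delta 2·15=30, M4→Delta 2·7=14, M5→Charlie 2·15=30, M6→Alpha 3·8=24, M7→Charlie 12·17=204. Service 476; fixed 516; total 992.
No other subset beats 829.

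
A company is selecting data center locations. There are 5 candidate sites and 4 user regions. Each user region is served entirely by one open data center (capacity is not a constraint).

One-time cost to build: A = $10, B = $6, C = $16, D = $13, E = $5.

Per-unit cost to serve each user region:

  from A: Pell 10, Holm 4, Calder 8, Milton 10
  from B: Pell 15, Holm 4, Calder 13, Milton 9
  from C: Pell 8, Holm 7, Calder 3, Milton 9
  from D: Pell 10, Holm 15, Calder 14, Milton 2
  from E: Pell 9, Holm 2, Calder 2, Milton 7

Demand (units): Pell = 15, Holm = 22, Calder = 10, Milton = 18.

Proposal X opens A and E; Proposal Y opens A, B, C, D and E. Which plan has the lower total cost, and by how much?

Proposal X: {A, E}: Pell→E 9·15=135, Holm→E 2·22=44, Calder→E 2·10=20, Milton→E 7·18=126. Service 325; fixed 15; total 340.
Proposal Y: {A, B, C, D, E}: Pell→C 8·15=120, Holm→E 2·22=44, Calder→E 2·10=20, Milton→D 2·18=36. Service 220; fixed 50; total 270.
Difference: |340 − 270| = 70.

Proposal Y is cheaper by 70.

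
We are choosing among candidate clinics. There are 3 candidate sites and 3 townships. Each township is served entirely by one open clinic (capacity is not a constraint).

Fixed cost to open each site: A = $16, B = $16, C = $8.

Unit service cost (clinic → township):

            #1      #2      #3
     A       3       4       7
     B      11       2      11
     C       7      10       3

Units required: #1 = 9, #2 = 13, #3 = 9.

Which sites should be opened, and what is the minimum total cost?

Open A, B and C; minimum total cost 120.

For any fixed open set, each township goes to its cheapest open site; total = fixed + service.
{A, B, C}: #1→A 3·9=27, #2→B 2·13=26, #3→C 3·9=27. Service 80; fixed 40; total 120.
{A, C}: service 106 + fixed 24 = 130
{B, C}: service 116 + fixed 24 = 140
{C}: #1→C 7·9=63, #2→C 10·13=130, #3→C 3·9=27. Service 220; fixed 8; total 228.
(All 7 nonempty subsets were checked; A, B and C is lowest.)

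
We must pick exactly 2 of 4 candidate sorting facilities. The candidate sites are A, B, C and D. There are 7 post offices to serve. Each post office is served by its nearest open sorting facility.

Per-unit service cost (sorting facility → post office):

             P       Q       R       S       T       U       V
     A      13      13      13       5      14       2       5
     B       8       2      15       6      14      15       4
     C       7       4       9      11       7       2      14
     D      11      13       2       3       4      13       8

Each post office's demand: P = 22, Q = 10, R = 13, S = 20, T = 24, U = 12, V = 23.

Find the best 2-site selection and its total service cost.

Choose C and D; total service cost 584.

With exactly 2 open, each post office uses its cheapest among the chosen.
{C, D}: P→C 7·22=154, Q→C 4·10=40, R→D 2·13=26, S→D 3·20=60, T→D 4·24=96, U→C 2·12=24, V→D 8·23=184. Service cost 584.
{B, D}: service cost 626
{A, D}: service cost 693
Among all 6 size-2 choices, {C, D} is lowest.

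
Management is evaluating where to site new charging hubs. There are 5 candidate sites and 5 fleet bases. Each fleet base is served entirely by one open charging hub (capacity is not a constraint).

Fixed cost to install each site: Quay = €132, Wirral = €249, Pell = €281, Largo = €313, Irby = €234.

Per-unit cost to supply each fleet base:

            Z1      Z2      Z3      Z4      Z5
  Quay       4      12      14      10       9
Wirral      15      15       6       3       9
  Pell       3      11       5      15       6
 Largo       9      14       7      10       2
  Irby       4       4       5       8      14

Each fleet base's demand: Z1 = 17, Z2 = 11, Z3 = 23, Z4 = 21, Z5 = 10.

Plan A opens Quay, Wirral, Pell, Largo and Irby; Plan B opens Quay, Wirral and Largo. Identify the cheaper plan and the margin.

Plan A: {Quay, Wirral, Pell, Largo, Irby}: Z1→Pell 3·17=51, Z2→Irby 4·11=44, Z3→Pell 5·23=115, Z4→Wirral 3·21=63, Z5→Largo 2·10=20. Service 293; fixed 1209; total 1502.
Plan B: {Quay, Wirral, Largo}: Z1→Quay 4·17=68, Z2→Quay 12·11=132, Z3→Wirral 6·23=138, Z4→Wirral 3·21=63, Z5→Largo 2·10=20. Service 421; fixed 694; total 1115.
Difference: |1502 − 1115| = 387.

Plan B is cheaper by 387.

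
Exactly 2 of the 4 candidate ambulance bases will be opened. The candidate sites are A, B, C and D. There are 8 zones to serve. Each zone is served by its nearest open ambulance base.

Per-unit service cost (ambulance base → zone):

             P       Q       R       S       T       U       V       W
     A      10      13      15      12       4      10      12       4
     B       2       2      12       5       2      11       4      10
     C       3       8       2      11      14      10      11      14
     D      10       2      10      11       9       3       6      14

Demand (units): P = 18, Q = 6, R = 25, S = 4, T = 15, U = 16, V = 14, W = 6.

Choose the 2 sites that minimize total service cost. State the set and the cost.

With exactly 2 open, each zone uses its cheapest among the chosen.
{B, C}: P→B 2·18=36, Q→B 2·6=12, R→C 2·25=50, S→B 5·4=20, T→B 2·15=30, U→C 10·16=160, V→B 4·14=56, W→B 10·6=60. Service cost 424.
{C, D}: service cost 511
{B, D}: service cost 512
Among all 6 size-2 choices, {B, C} is lowest.

Choose B and C; total service cost 424.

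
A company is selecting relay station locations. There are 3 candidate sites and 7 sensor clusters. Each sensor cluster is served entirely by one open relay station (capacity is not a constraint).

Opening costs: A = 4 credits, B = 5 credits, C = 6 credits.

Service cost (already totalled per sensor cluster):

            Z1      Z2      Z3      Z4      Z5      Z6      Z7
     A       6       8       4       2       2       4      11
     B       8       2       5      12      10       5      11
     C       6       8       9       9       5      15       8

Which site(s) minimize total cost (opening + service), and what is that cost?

Open A and B; minimum total cost 40.

For any fixed open set, each sensor cluster goes to its cheapest open site; total = fixed + service.
{A, B}: Z1→A 6, Z2→B 2, Z3→A 4, Z4→A 2, Z5→A 2, Z6→A 4, Z7→A 11. Service 31; fixed 9; total 40.
{A}: Z1→A 6, Z2→A 8, Z3→A 4, Z4→A 2, Z5→A 2, Z6→A 4, Z7→A 11. Service 37; fixed 4; total 41.
{A, B, C}: service 28 + fixed 15 = 43
No other subset beats 40.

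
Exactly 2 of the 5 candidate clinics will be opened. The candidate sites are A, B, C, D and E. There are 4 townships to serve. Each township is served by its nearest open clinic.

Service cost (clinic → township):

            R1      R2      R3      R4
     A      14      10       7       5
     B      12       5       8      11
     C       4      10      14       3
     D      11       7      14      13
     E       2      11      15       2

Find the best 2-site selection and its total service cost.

Choose B and E; total service cost 17.

With exactly 2 open, each township uses its cheapest among the chosen.
{B, E}: R1→E 2, R2→B 5, R3→B 8, R4→E 2. Service cost 17.
{B, C}: service cost 20
{A, E}: service cost 21
Among all 10 size-2 choices, {B, E} is lowest.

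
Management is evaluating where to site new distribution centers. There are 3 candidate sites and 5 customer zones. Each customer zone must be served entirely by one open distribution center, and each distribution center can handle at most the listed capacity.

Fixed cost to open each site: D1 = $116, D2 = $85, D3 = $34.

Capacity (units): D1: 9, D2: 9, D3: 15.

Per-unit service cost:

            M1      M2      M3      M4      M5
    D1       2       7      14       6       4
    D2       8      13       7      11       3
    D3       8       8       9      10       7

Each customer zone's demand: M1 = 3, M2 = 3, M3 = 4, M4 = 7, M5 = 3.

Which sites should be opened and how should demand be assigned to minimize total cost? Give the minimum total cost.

Minimum total cost: 274

Open {D2, D3}: M1→D3 8·3=24, M2→D3 8·3=24, M3→D2 7·4=28, M4→D3 10·7=70, M5→D2 3·3=9.
Loads: D2 carries 7/9, D3 carries 13/15. Service 155; fixed 119; total 274.
Next best feasible plan costs 282.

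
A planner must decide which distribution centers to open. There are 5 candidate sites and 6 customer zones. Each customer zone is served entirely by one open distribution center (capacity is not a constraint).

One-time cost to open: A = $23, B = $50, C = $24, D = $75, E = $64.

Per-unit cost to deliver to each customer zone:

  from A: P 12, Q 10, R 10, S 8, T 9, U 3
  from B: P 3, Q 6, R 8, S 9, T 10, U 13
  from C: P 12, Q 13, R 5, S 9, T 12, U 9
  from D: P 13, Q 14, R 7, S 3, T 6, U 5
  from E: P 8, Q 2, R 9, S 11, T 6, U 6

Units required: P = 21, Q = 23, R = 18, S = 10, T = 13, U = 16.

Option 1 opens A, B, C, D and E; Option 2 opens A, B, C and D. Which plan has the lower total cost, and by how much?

Option 1: {A, B, C, D, E}: P→B 3·21=63, Q→E 2·23=46, R→C 5·18=90, S→D 3·10=30, T→D 6·13=78, U→A 3·16=48. Service 355; fixed 236; total 591.
Option 2: {A, B, C, D}: P→B 3·21=63, Q→B 6·23=138, R→C 5·18=90, S→D 3·10=30, T→D 6·13=78, U→A 3·16=48. Service 447; fixed 172; total 619.
Difference: |591 − 619| = 28.

Option 1 is cheaper by 28.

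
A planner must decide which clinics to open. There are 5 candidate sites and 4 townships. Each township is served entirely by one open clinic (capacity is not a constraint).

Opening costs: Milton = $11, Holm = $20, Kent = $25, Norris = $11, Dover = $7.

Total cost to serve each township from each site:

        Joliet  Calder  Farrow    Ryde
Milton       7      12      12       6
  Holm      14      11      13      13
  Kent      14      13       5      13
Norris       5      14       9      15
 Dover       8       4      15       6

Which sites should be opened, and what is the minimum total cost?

Open Dover only; minimum total cost 40.

For any fixed open set, each township goes to its cheapest open site; total = fixed + service.
{Dover}: Joliet→Dover 8, Calder→Dover 4, Farrow→Dover 15, Ryde→Dover 6. Service 33; fixed 7; total 40.
{Norris, Dover}: Joliet→Norris 5, Calder→Dover 4, Farrow→Norris 9, Ryde→Dover 6. Service 24; fixed 18; total 42.
{Milton, Dover}: service 29 + fixed 18 = 47
{Milton, Holm, Kent, Norris, Dover}: Joliet→Norris 5, Calder→Dover 4, Farrow→Kent 5, Ryde→Milton 6. Service 20; fixed 74; total 94.
No other subset beats 40.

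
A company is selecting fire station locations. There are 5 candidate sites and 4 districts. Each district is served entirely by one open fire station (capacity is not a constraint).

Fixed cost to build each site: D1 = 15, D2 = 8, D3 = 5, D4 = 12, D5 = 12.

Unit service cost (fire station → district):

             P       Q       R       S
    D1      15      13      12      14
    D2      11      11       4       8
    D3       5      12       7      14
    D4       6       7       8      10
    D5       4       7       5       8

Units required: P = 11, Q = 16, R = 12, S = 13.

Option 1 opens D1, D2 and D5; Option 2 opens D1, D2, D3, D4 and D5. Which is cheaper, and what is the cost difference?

Option 1 is cheaper by 17.

Option 1: {D1, D2, D5}: P→D5 4·11=44, Q→D5 7·16=112, R→D2 4·12=48, S→D2 8·13=104. Service 308; fixed 35; total 343.
Option 2: {D1, D2, D3, D4, D5}: P→D5 4·11=44, Q→D4 7·16=112, R→D2 4·12=48, S→D2 8·13=104. Service 308; fixed 52; total 360.
Difference: |343 − 360| = 17.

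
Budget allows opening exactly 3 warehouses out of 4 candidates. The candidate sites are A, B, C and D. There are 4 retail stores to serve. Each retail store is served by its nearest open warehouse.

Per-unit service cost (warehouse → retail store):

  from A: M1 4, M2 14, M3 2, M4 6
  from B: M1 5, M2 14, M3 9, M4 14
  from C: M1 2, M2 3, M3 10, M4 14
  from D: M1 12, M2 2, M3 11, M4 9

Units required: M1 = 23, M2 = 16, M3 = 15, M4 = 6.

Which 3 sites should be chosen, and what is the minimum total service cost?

Choose A, C and D; total service cost 144.

With exactly 3 open, each retail store uses its cheapest among the chosen.
{A, C, D}: M1→C 2·23=46, M2→D 2·16=32, M3→A 2·15=30, M4→A 6·6=36. Service cost 144.
{A, B, C}: service cost 160
{A, B, D}: service cost 190
Among all 4 size-3 choices, {A, C, D} is lowest.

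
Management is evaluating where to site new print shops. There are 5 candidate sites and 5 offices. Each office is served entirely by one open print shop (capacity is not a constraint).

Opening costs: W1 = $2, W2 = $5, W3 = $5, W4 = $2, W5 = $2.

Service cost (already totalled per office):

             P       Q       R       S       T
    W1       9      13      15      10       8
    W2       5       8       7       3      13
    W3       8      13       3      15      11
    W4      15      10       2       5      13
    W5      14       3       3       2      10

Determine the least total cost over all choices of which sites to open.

Minimum total cost: 29

For any fixed open set, each office goes to its cheapest open site; total = fixed + service.
{W1, W5}: P→W1 9, Q→W5 3, R→W5 3, S→W5 2, T→W1 8. Service 25; fixed 4; total 29.
{W1, W2, W5}: P→W2 5, Q→W5 3, R→W5 3, S→W5 2, T→W1 8. Service 21; fixed 9; total 30.
{W1, W4, W5}: service 24 + fixed 6 = 30
{W1, W2, W3, W4, W5}: service 20 + fixed 16 = 36
No other subset beats 29.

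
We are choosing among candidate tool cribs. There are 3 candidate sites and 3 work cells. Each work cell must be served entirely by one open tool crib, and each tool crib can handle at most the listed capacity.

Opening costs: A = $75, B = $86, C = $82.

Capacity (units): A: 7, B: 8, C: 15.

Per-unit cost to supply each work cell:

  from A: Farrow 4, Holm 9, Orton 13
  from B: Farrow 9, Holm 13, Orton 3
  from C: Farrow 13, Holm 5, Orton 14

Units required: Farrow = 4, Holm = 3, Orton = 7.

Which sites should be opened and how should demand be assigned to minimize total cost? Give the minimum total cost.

Open {A, B}: Farrow→A 4·4=16, Holm→A 9·3=27, Orton→B 3·7=21.
Loads: A carries 7/7, B carries 7/8. Service 64; fixed 161; total 225.
Next best feasible plan costs 247.

Minimum total cost: 225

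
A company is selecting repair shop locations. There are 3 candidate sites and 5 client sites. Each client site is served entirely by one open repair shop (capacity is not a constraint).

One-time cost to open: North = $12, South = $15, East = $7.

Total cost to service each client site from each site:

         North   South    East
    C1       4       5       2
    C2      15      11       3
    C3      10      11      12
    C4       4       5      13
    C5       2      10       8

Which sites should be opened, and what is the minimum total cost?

For any fixed open set, each client site goes to its cheapest open site; total = fixed + service.
{North, East}: C1→East 2, C2→East 3, C3→North 10, C4→North 4, C5→North 2. Service 21; fixed 19; total 40.
{East}: C1→East 2, C2→East 3, C3→East 12, C4→East 13, C5→East 8. Service 38; fixed 7; total 45.
{North}: service 35 + fixed 12 = 47
{North, South, East}: service 21 + fixed 34 = 55
(All 7 nonempty subsets were checked; North and East is lowest.)

Open North and East; minimum total cost 40.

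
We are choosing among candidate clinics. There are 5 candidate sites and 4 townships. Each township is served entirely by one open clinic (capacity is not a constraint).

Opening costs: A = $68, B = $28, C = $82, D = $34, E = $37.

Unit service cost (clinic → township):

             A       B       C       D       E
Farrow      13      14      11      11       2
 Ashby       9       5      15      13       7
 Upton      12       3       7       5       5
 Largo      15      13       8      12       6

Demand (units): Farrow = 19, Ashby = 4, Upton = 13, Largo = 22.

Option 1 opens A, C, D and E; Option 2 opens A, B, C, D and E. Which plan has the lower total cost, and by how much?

Option 1: {A, C, D, E}: Farrow→E 2·19=38, Ashby→E 7·4=28, Upton→D 5·13=65, Largo→E 6·22=132. Service 263; fixed 221; total 484.
Option 2: {A, B, C, D, E}: Farrow→E 2·19=38, Ashby→B 5·4=20, Upton→B 3·13=39, Largo→E 6·22=132. Service 229; fixed 249; total 478.
Difference: |484 − 478| = 6.

Option 2 is cheaper by 6.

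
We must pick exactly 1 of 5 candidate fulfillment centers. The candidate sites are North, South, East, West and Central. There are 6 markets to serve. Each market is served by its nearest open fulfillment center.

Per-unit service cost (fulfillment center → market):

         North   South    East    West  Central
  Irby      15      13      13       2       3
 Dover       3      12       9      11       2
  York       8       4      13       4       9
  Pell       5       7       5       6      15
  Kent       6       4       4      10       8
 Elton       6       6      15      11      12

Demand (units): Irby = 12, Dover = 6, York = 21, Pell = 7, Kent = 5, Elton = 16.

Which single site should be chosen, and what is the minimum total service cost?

Choose West only; total service cost 442.

With exactly 1 open, each market uses its cheapest among the chosen.
{West}: Irby→West 2·12=24, Dover→West 11·6=66, York→West 4·21=84, Pell→West 6·7=42, Kent→West 10·5=50, Elton→West 11·16=176. Service cost 442.
{South}: service cost 477
{North}: service cost 527
Among all 5 size-1 choices, {West} is lowest.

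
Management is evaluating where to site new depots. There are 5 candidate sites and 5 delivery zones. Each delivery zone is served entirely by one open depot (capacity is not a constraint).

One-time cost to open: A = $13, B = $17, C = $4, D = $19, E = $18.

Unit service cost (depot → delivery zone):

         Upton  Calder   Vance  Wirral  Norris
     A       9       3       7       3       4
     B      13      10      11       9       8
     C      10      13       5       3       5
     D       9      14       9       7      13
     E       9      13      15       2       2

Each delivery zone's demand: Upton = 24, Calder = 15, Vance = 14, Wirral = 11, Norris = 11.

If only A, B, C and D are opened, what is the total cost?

Total cost: 461

Each delivery zone is assigned to its cheapest site among the open ones.
{A, B, C, D}: Upton→A 9·24=216, Calder→A 3·15=45, Vance→C 5·14=70, Wirral→A 3·11=33, Norris→A 4·11=44. Service 408; fixed 53; total 461.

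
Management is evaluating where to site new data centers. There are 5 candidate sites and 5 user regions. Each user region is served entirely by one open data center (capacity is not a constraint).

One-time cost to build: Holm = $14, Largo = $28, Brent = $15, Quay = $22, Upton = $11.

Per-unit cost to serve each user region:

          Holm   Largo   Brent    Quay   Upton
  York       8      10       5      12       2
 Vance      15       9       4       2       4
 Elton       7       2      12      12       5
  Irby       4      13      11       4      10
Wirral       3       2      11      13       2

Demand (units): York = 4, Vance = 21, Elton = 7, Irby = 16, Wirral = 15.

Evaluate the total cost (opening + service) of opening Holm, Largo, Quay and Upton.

Each user region is assigned to its cheapest site among the open ones.
{Holm, Largo, Quay, Upton}: York→Upton 2·4=8, Vance→Quay 2·21=42, Elton→Largo 2·7=14, Irby→Holm 4·16=64, Wirral→Largo 2·15=30. Service 158; fixed 75; total 233.

Total cost: 233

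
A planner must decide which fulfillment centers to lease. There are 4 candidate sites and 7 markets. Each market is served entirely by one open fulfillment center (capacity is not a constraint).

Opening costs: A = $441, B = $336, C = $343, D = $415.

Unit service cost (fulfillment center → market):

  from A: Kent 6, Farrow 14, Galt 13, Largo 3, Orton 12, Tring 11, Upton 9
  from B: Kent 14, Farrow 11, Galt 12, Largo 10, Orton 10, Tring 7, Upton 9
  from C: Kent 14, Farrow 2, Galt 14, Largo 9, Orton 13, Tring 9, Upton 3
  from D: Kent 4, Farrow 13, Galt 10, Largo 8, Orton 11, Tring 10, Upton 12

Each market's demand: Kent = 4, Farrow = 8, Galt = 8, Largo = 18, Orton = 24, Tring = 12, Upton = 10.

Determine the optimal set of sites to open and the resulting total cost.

For any fixed open set, each market goes to its cheapest open site; total = fixed + service.
{C}: Kent→C 14·4=56, Farrow→C 2·8=16, Galt→C 14·8=112, Largo→C 9·18=162, Orton→C 13·24=312, Tring→C 9·12=108, Upton→C 3·10=30. Service 796; fixed 343; total 1139.
{B}: service 834 + fixed 336 = 1170
{A}: Kent→A 6·4=24, Farrow→A 14·8=112, Galt→A 13·8=104, Largo→A 3·18=54, Orton→A 12·24=288, Tring→A 11·12=132, Upton→A 9·10=90. Service 804; fixed 441; total 1245.
{A, B, C, D}: service 520 + fixed 1535 = 2055
No other subset beats 1139.

Open C only; minimum total cost 1139.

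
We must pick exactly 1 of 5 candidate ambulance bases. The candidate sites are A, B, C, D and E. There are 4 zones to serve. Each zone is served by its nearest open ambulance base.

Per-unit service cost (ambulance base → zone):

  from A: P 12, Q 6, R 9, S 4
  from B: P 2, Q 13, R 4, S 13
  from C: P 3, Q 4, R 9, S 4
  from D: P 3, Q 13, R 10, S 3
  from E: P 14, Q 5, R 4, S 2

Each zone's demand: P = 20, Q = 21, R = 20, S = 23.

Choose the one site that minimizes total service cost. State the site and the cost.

Choose C only; total service cost 416.

With exactly 1 open, each zone uses its cheapest among the chosen.
{C}: P→C 3·20=60, Q→C 4·21=84, R→C 9·20=180, S→C 4·23=92. Service cost 416.
{E}: service cost 511
{D}: service cost 602
Among all 5 size-1 choices, {C} is lowest.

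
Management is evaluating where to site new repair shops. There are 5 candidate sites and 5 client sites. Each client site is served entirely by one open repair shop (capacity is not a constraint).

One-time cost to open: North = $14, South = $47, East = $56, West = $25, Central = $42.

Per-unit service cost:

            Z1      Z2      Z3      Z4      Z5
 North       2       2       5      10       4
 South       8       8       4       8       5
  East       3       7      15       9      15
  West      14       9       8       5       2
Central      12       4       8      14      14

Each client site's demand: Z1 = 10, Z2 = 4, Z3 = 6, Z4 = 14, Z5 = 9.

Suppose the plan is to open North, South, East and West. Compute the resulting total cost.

Each client site is assigned to its cheapest site among the open ones.
{North, South, East, West}: Z1→North 2·10=20, Z2→North 2·4=8, Z3→South 4·6=24, Z4→West 5·14=70, Z5→West 2·9=18. Service 140; fixed 142; total 282.

Total cost: 282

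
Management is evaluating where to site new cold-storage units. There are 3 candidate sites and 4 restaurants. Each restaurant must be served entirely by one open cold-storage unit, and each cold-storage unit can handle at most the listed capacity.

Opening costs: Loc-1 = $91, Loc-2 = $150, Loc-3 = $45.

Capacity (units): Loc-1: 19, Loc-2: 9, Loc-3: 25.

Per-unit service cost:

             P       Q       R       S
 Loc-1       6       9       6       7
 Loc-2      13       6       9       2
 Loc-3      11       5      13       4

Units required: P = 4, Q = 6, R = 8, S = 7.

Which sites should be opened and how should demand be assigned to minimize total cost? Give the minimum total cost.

Minimum total cost: 251

Open {Loc-3}: P→Loc-3 11·4=44, Q→Loc-3 5·6=30, R→Loc-3 13·8=104, S→Loc-3 4·7=28.
Loads: Loc-3 carries 25/25. Service 206; fixed 45; total 251.
Next best feasible plan costs 266.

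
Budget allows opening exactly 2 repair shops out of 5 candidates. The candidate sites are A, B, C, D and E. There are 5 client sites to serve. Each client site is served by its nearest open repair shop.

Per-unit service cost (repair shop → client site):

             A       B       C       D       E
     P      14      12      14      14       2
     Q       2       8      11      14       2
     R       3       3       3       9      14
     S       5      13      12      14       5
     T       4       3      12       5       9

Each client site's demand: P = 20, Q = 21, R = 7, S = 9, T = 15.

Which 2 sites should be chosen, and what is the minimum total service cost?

With exactly 2 open, each client site uses its cheapest among the chosen.
{B, E}: P→E 2·20=40, Q→E 2·21=42, R→B 3·7=21, S→E 5·9=45, T→B 3·15=45. Service cost 193.
{A, E}: service cost 208
{D, E}: service cost 265
Among all 10 size-2 choices, {B, E} is lowest.

Choose B and E; total service cost 193.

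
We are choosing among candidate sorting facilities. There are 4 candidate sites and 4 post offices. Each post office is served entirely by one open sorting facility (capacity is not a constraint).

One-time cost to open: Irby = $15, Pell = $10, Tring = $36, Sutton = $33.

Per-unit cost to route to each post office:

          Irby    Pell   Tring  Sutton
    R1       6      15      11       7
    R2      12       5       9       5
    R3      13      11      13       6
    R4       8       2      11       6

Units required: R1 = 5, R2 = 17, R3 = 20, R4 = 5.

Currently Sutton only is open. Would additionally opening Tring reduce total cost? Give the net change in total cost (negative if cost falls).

Current service cost with {Sutton}: 270.
Adding Tring: each post office re-picks its cheapest; new service cost 270, saving 0.
Extra fixed cost: 36. Net change = 36 − 0 = 36.
(Totals: 303 → 339.)

No — net change +36 (cost rises by 36).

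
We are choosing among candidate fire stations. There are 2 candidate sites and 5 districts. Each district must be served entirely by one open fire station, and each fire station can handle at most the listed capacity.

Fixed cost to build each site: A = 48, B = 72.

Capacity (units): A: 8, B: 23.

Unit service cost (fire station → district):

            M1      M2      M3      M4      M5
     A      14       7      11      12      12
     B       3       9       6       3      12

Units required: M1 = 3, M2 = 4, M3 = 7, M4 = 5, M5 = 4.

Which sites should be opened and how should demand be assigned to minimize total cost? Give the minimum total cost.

Open {B}: M1→B 3·3=9, M2→B 9·4=36, M3→B 6·7=42, M4→B 3·5=15, M5→B 12·4=48.
Loads: B carries 23/23. Service 150; fixed 72; total 222.
Next best feasible plan costs 262.

Minimum total cost: 222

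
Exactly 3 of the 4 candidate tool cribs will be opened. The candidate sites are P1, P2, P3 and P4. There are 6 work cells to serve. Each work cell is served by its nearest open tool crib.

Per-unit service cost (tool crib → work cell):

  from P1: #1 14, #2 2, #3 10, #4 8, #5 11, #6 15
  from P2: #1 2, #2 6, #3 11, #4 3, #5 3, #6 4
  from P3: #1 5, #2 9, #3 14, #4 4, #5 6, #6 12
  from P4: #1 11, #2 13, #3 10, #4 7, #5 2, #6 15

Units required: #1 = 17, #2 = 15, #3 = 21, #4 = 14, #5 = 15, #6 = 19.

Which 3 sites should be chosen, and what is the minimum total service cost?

With exactly 3 open, each work cell uses its cheapest among the chosen.
{P1, P2, P4}: #1→P2 2·17=34, #2→P1 2·15=30, #3→P1 10·21=210, #4→P2 3·14=42, #5→P4 2·15=30, #6→P2 4·19=76. Service cost 422.
{P1, P2, P3}: service cost 437
{P2, P3, P4}: service cost 482
Among all 4 size-3 choices, {P1, P2, P4} is lowest.

Choose P1, P2 and P4; total service cost 422.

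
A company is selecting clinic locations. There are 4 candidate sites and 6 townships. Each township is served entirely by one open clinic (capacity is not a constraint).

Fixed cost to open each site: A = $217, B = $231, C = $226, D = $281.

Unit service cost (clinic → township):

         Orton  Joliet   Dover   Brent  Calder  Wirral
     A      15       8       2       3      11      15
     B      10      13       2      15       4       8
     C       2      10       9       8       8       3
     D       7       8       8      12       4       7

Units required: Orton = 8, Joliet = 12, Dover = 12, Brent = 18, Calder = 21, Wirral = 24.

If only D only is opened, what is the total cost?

Total cost: 997

Each township is assigned to its cheapest site among the open ones.
{D}: Orton→D 7·8=56, Joliet→D 8·12=96, Dover→D 8·12=96, Brent→D 12·18=216, Calder→D 4·21=84, Wirral→D 7·24=168. Service 716; fixed 281; total 997.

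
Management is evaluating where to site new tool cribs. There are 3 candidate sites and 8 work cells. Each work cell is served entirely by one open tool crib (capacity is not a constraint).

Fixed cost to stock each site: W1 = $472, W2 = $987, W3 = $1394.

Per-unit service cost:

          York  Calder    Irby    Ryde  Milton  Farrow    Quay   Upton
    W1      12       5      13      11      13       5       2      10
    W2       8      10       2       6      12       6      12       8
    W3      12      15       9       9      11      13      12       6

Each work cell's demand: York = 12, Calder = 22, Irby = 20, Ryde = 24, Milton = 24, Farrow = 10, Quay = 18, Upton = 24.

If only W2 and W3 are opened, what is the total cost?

Each work cell is assigned to its cheapest site among the open ones.
{W2, W3}: York→W2 8·12=96, Calder→W2 10·22=220, Irby→W2 2·20=40, Ryde→W2 6·24=144, Milton→W3 11·24=264, Farrow→W2 6·10=60, Quay→W2 12·18=216, Upton→W3 6·24=144. Service 1184; fixed 2381; total 3565.

Total cost: 3565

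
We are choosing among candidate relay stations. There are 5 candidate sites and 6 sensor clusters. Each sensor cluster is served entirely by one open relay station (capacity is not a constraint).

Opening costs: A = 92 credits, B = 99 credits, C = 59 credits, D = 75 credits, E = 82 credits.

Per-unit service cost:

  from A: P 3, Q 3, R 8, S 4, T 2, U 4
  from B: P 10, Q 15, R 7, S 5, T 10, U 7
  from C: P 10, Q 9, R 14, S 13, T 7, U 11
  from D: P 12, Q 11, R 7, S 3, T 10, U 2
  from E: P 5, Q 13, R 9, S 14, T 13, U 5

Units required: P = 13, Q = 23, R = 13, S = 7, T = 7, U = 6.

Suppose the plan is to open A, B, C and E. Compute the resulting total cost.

Each sensor cluster is assigned to its cheapest site among the open ones.
{A, B, C, E}: P→A 3·13=39, Q→A 3·23=69, R→B 7·13=91, S→A 4·7=28, T→A 2·7=14, U→A 4·6=24. Service 265; fixed 332; total 597.

Total cost: 597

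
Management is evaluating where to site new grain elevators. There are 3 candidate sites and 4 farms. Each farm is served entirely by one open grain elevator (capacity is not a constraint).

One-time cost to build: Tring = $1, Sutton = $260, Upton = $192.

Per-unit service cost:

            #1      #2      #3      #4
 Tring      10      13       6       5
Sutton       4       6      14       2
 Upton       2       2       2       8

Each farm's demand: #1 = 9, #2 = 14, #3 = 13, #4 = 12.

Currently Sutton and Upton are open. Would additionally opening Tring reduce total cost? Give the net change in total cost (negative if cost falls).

Current service cost with {Sutton, Upton}: 96.
Adding Tring: each farm re-picks its cheapest; new service cost 96, saving 0.
Extra fixed cost: 1. Net change = 1 − 0 = 1.
(Totals: 548 → 549.)

No — net change +1 (cost rises by 1).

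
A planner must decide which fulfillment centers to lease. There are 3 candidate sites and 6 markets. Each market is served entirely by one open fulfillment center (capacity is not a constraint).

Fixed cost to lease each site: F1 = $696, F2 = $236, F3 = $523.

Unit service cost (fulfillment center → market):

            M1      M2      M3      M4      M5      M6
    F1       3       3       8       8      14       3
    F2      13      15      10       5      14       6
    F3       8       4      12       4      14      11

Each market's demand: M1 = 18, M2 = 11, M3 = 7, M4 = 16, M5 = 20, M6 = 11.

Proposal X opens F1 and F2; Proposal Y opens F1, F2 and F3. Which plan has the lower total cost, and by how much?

Proposal X: {F1, F2}: M1→F1 3·18=54, M2→F1 3·11=33, M3→F1 8·7=56, M4→F2 5·16=80, M5→F1 14·20=280, M6→F1 3·11=33. Service 536; fixed 932; total 1468.
Proposal Y: {F1, F2, F3}: M1→F1 3·18=54, M2→F1 3·11=33, M3→F1 8·7=56, M4→F3 4·16=64, M5→F1 14·20=280, M6→F1 3·11=33. Service 520; fixed 1455; total 1975.
Difference: |1468 − 1975| = 507.

Proposal X is cheaper by 507.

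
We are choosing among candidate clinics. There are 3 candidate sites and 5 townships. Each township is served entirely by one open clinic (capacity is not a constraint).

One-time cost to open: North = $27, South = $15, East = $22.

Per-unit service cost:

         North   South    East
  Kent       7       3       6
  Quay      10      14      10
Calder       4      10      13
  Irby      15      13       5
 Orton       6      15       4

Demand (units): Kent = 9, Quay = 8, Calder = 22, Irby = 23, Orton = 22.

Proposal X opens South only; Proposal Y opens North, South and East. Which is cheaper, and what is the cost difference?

Proposal X: {South}: Kent→South 3·9=27, Quay→South 14·8=112, Calder→South 10·22=220, Irby→South 13·23=299, Orton→South 15·22=330. Service 988; fixed 15; total 1003.
Proposal Y: {North, South, East}: Kent→South 3·9=27, Quay→North 10·8=80, Calder→North 4·22=88, Irby→East 5·23=115, Orton→East 4·22=88. Service 398; fixed 64; total 462.
Difference: |1003 − 462| = 541.

Proposal Y is cheaper by 541.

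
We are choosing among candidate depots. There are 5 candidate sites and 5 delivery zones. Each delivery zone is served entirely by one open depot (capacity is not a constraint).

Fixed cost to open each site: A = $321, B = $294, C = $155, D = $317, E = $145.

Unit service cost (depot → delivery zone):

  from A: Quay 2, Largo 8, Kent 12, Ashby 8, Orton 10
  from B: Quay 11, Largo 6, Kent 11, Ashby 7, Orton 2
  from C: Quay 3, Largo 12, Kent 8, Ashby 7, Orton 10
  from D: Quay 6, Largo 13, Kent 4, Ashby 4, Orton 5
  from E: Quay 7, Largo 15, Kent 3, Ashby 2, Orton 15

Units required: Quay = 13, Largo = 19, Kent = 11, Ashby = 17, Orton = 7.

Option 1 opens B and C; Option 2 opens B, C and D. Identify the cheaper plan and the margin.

Option 1: {B, C}: Quay→C 3·13=39, Largo→B 6·19=114, Kent→C 8·11=88, Ashby→B 7·17=119, Orton→B 2·7=14. Service 374; fixed 449; total 823.
Option 2: {B, C, D}: Quay→C 3·13=39, Largo→B 6·19=114, Kent→D 4·11=44, Ashby→D 4·17=68, Orton→B 2·7=14. Service 279; fixed 766; total 1045.
Difference: |823 − 1045| = 222.

Option 1 is cheaper by 222.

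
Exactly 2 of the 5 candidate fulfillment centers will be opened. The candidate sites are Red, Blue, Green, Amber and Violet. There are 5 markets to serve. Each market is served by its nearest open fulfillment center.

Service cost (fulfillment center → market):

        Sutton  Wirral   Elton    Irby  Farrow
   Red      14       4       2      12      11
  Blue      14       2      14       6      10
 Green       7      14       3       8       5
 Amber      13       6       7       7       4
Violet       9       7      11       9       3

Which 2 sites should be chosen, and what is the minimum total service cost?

With exactly 2 open, each market uses its cheapest among the chosen.
{Blue, Green}: Sutton→Green 7, Wirral→Blue 2, Elton→Green 3, Irby→Blue 6, Farrow→Green 5. Service cost 23.
{Red, Green}: service cost 26
{Red, Violet}: service cost 27
Among all 10 size-2 choices, {Blue, Green} is lowest.

Choose Blue and Green; total service cost 23.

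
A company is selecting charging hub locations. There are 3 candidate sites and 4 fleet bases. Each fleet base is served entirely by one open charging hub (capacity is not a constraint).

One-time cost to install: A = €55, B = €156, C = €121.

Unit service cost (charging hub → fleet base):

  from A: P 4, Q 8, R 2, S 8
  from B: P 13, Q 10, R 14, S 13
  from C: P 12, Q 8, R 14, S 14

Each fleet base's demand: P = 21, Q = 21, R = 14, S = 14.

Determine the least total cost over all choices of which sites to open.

Minimum total cost: 447

For any fixed open set, each fleet base goes to its cheapest open site; total = fixed + service.
{A}: P→A 4·21=84, Q→A 8·21=168, R→A 2·14=28, S→A 8·14=112. Service 392; fixed 55; total 447.
{A, C}: service 392 + fixed 176 = 568
{A, B}: service 392 + fixed 211 = 603
{A, B, C}: service 392 + fixed 332 = 724
No other subset beats 447.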